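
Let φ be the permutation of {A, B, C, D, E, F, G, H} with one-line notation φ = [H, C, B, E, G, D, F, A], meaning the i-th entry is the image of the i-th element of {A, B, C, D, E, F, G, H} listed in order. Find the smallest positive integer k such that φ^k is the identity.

Writing φ as disjoint cycles, the cycle lengths are 4, 2, 2.
The order is lcm(4, 2, 2) = 4.

4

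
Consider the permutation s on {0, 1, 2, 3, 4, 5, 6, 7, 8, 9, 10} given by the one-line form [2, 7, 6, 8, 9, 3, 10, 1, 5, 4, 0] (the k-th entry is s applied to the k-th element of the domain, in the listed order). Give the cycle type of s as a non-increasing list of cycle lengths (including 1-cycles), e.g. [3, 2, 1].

[4, 3, 2, 2]

The disjoint cycles are (0 2 6 10)(1 7)(3 8 5)(4 9), with lengths 4, 3, 2, 2 in non-increasing order.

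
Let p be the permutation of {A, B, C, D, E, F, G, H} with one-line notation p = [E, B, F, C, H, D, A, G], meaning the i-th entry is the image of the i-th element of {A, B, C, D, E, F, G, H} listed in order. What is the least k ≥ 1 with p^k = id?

12

The disjoint-cycle form of p has cycle lengths 4, 3, 1.
The order is lcm(4, 3) = 12.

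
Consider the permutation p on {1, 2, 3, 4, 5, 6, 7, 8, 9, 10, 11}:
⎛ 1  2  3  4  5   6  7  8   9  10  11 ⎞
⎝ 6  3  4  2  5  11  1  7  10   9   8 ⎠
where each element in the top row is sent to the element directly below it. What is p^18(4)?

4

Tracing 4 → 2 → … returns to 4 after 3 steps, so 4 lies in a 3-cycle (2, 3, 4).
On a 3-cycle, p^3 is the identity, so p^18 = p^0 there (18 ≡ 0 mod 3).
So p^18(4) = 4.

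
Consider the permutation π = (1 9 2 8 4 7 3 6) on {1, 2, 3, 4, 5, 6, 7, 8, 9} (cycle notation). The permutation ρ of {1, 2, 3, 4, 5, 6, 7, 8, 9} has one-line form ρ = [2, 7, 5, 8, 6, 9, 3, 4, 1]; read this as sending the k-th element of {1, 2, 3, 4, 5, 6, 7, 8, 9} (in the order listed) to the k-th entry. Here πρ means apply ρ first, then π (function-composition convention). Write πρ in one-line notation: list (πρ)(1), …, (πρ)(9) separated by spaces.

8 3 5 4 1 2 6 7 9

For each element, apply ρ then π: 1 → 2 → 8; 2 → 7 → 3; 3 → 5 → 5; 4 → 8 → 4; 5 → 6 → 1; 6 → 9 → 2; 7 → 3 → 6; 8 → 4 → 7; 9 → 1 → 9.
So πρ in one-line form is 8 3 5 4 1 2 6 7 9.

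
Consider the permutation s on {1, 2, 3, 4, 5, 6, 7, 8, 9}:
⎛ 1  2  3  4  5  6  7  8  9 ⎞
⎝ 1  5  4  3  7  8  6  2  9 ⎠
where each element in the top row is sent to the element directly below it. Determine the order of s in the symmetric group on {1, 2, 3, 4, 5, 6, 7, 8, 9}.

10

Writing s as disjoint cycles, the cycle lengths are 5, 2, 1, 1.
The order of s is the least common multiple of its cycle lengths: lcm(5, 2) = 10.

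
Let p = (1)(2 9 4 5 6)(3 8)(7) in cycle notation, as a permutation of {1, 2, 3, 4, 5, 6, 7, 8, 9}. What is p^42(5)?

5 lies in the 5-cycle (2 9 4 5 6).
Since the cycle has length 5, p^42 acts on it the same as p^2 (42 mod 5 = 2).
Advancing 2 steps from 5: 5 → 6 → 2.

2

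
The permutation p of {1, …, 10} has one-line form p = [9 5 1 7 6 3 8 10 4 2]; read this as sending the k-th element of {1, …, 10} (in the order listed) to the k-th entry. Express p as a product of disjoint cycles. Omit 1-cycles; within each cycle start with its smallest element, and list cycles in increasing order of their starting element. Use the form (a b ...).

(1 9 4 7 8 10 2 5 6 3)

From 1: 1 → 9 → 4 → 7 → 8 → 10 → 2 → 5 → 6 → 3 → 1, closing the cycle (1 9 4 7 8 10 2 5 6 3).
Repeating from the next unused element and collecting all non-trivial cycles gives (1 9 4 7 8 10 2 5 6 3).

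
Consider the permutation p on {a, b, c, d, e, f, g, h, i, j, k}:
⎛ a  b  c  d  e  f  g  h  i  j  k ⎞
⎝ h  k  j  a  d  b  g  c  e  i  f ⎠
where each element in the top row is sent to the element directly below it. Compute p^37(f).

b

Tracing f → b → … returns to f after 3 steps, so f lies in a 3-cycle (b k f).
On a 3-cycle, p^3 is the identity, so p^37 = p^1 there (37 ≡ 1 mod 3).
Stepping 1 place around the cycle: f → b.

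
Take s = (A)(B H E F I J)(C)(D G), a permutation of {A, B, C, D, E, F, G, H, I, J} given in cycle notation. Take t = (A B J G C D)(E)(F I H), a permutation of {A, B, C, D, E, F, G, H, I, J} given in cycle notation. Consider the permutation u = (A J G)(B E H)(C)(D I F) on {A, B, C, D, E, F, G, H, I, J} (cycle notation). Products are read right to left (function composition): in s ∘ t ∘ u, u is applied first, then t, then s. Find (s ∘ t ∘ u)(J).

Chase J: u(J) = G; t(G) = C; s(C) = C. Hence (s ∘ t ∘ u)(J) = C.

C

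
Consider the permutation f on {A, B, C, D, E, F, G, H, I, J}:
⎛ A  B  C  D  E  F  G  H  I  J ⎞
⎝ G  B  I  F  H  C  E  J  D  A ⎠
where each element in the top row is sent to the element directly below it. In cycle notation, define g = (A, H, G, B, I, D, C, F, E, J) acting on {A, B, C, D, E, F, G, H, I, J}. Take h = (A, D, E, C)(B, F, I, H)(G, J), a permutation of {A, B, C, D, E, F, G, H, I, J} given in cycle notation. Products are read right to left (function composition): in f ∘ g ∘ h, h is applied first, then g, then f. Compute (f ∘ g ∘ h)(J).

(f ∘ g ∘ h)(J) = f(g(h(J))). h(J) = G, then g(G) = B, then f(B) = B, so the result is B.

B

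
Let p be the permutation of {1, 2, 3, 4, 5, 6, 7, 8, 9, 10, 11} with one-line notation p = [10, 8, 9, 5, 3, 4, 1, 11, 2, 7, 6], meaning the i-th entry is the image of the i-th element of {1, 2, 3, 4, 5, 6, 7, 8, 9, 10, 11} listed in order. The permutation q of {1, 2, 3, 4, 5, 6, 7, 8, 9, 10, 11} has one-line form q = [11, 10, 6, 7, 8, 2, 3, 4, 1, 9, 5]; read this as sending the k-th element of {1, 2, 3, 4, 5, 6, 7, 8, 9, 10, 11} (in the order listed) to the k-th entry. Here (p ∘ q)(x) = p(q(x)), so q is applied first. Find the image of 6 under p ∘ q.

First apply q: q(6) = 2, then p(2) = 8. Thus (p ∘ q)(6) = 8.

8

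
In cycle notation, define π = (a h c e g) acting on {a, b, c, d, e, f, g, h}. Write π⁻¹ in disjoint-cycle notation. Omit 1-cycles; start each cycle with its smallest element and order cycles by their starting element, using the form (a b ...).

If π sends a → b within a cycle, π⁻¹ sends b → a; equivalently, reverse each cycle.
After reversing and putting each cycle's least element first, π⁻¹ = (a g e c h).

(a g e c h)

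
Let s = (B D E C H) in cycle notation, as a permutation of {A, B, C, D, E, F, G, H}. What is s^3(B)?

C

B lies in the 5-cycle (B D E C H).
Advancing 3 steps from B: B → D → E → C.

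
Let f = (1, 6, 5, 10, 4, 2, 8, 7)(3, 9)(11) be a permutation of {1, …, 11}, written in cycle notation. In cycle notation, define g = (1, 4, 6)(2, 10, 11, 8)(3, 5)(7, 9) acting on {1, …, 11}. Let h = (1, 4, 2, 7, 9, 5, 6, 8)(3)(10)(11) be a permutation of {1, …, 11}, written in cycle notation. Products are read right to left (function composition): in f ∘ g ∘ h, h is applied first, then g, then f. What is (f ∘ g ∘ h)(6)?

(f ∘ g ∘ h)(6) = f(g(h(6))). h(6) = 8, then g(8) = 2, then f(2) = 8, so the result is 8.

8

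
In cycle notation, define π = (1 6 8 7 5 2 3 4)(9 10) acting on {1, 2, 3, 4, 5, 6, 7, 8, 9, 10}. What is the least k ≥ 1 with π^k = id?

The disjoint cycles have lengths 8, 2.
The order of π is the least common multiple of its cycle lengths: lcm(8, 2) = 8.

8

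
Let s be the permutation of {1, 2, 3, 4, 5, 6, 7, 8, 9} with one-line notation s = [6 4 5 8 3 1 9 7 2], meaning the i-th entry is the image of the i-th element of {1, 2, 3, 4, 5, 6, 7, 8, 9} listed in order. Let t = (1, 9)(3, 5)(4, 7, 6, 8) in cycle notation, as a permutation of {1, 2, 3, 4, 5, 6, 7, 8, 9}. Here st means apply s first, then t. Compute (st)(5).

First apply s: s(5) = 3, then t(3) = 5. Thus (st)(5) = 5.

5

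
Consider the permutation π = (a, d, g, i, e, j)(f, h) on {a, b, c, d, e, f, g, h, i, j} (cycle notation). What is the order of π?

The cycle type of π is (6, 2, 1, 1).
The order is lcm(6, 2) = 6.

6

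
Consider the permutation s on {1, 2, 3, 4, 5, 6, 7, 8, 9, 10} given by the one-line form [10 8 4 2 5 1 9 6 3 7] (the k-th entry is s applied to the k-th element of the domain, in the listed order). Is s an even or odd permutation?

even

In disjoint-cycle form the cycle lengths are 9, 1.
A cycle is odd iff its length is even; s has 0 even-length cycles, so sgn(s) = (−1)^0 and s is even.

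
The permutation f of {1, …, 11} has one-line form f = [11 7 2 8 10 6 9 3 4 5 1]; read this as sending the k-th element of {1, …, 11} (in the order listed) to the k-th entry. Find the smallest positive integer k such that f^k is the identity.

The disjoint-cycle form of f has cycle lengths 6, 2, 2, 1.
The order of f is the least common multiple of its cycle lengths: lcm(6, 2, 2) = 6.

6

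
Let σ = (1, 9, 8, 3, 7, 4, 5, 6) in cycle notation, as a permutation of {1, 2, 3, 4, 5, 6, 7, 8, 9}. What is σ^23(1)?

1 lies in the 8-cycle (1, 9, 8, 3, 7, 4, 5, 6).
On an 8-cycle, σ^8 is the identity, so σ^23 = σ^7 there (23 ≡ 7 mod 8).
Advancing 7 steps from 1: 1 → 9 → 8 → 3 → 7 → 4 → 5 → 6.

6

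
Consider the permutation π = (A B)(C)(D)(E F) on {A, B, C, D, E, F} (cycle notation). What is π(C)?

The 1-cycle (C) fixes C, so π(C) = C.

C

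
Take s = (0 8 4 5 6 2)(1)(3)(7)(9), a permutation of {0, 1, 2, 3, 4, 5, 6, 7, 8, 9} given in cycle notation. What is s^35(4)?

8

4 lies in the 6-cycle (0 8 4 5 6 2).
Powers repeat with period 6 on this cycle, and 35 mod 6 = 5, so s^35(4) = s^5(4).
Stepping 5 places around the cycle: 4 → 5 → 6 → 2 → 0 → 8.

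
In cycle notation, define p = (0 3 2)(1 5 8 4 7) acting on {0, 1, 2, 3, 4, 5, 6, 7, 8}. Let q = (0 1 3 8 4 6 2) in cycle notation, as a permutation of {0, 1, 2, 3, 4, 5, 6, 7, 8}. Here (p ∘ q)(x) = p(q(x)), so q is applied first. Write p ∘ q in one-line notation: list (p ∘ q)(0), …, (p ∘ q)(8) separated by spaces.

5 2 3 4 6 8 0 1 7

For each element, apply q then p: 0 → 1 → 5; 1 → 3 → 2; 2 → 0 → 3; 3 → 8 → 4; 4 → 6 → 6; 5 → 5 → 8; 6 → 2 → 0; 7 → 7 → 1; 8 → 4 → 7.
Collecting the images, p ∘ q = [5 2 3 4 6 8 0 1 7].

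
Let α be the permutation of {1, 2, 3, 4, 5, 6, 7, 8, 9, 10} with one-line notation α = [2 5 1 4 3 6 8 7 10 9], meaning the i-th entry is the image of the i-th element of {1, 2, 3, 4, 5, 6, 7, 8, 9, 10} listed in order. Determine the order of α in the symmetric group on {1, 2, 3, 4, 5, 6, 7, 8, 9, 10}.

Decomposing into disjoint cycles gives cycle lengths 4, 2, 2, 1, 1.
The order is lcm(4, 2, 2) = 4.

4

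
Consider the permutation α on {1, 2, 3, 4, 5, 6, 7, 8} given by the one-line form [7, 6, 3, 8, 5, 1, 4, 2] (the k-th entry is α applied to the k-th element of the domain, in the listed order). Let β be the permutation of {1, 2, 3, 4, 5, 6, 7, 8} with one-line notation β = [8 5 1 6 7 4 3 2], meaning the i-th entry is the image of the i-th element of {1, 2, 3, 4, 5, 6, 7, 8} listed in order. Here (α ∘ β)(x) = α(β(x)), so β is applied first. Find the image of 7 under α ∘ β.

(α ∘ β)(7) = α(β(7)). β(7) = 3, then α(3) = 3. So (α ∘ β)(7) = 3.

3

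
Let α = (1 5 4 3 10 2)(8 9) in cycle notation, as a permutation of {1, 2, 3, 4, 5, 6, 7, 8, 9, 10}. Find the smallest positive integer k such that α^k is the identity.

The disjoint cycles have lengths 6, 2, 1, 1.
The order is lcm(6, 2) = 6.

6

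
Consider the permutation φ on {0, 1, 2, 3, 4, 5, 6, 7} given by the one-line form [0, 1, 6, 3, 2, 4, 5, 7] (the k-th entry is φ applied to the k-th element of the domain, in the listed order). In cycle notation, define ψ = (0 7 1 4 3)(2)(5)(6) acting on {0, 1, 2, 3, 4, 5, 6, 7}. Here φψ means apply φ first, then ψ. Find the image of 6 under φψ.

φ(6) = 5, then ψ(5) = 5; composing gives (φψ)(6) = 5.

5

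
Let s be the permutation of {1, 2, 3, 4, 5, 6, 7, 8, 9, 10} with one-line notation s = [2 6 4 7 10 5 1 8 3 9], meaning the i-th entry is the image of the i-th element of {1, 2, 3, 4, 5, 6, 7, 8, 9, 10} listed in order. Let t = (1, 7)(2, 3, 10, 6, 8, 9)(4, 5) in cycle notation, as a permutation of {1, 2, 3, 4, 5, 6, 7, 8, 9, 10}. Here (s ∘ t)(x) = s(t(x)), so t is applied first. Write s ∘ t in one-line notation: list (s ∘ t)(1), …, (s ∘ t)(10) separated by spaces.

1 4 9 10 7 8 2 3 6 5

(s ∘ t)(x) = s(t(x)). Computing each image: s(t(1)) = s(7) = 1, s(t(2)) = s(3) = 4, s(t(3)) = s(10) = 9, s(t(4)) = s(5) = 10, s(t(5)) = s(4) = 7, s(t(6)) = s(8) = 8, s(t(7)) = s(1) = 2, s(t(8)) = s(9) = 3, s(t(9)) = s(2) = 6, s(t(10)) = s(6) = 5.
Hence s ∘ t = [1 4 9 10 7 8 2 3 6 5].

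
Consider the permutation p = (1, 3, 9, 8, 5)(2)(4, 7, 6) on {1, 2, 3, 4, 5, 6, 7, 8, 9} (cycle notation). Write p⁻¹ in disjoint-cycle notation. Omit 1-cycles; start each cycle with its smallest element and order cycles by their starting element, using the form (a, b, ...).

The inverse reverses each cycle.
After reversing and putting each cycle's least element first, p⁻¹ = (1, 5, 8, 9, 3)(4, 6, 7).

(1, 5, 8, 9, 3)(4, 6, 7)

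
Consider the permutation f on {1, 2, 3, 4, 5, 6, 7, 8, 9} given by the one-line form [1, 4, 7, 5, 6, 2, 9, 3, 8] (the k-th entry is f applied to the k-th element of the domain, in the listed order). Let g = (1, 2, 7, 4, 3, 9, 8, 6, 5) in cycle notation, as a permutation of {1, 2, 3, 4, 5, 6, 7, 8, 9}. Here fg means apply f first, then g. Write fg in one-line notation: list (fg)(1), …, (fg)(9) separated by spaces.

(fg)(x) = g(f(x)). Computing each image: g(f(1)) = g(1) = 2, g(f(2)) = g(4) = 3, g(f(3)) = g(7) = 4, g(f(4)) = g(5) = 1, g(f(5)) = g(6) = 5, g(f(6)) = g(2) = 7, g(f(7)) = g(9) = 8, g(f(8)) = g(3) = 9, g(f(9)) = g(8) = 6.
Hence fg = [2 3 4 1 5 7 8 9 6].

2 3 4 1 5 7 8 9 6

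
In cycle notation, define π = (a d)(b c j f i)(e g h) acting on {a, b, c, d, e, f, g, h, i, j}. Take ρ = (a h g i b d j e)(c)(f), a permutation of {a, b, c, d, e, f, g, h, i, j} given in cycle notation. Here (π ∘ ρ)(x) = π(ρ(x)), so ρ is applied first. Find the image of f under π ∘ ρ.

ρ(f) = f, then π(f) = i; composing gives (π ∘ ρ)(f) = i.

i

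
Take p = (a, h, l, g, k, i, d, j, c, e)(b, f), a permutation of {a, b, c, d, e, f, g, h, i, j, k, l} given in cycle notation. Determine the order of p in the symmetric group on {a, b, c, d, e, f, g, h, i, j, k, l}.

The disjoint cycles have lengths 10, 2.
The order of p is the least common multiple of its cycle lengths: lcm(10, 2) = 10.

10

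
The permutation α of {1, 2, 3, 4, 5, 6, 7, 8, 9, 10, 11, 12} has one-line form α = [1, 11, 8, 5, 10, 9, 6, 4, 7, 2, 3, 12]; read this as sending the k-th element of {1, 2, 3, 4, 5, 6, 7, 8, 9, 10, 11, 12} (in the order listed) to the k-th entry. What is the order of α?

The disjoint-cycle form of α has cycle lengths 7, 3, 1, 1.
The order is lcm(7, 3) = 21.

21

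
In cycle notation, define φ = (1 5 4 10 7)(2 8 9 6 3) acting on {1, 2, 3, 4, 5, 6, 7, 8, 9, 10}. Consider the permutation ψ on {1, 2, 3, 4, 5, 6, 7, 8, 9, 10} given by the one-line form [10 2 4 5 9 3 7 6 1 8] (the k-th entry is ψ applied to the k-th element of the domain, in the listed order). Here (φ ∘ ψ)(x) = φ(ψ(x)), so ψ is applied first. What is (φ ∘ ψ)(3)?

10

ψ(3) = 4, then φ(4) = 10; composing gives (φ ∘ ψ)(3) = 10.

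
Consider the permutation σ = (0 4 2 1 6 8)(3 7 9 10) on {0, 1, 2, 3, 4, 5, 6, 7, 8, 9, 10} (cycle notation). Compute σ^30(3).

9

3 lies in the 4-cycle (3 7 9 10).
Powers repeat with period 4 on this cycle, and 30 mod 4 = 2, so σ^30(3) = σ^2(3).
Advancing 2 steps from 3: 3 → 7 → 9.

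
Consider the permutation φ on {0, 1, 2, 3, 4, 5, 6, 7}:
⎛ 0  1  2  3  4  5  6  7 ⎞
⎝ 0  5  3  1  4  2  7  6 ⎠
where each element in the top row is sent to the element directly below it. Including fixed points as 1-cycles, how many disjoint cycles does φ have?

4

The cycle decomposition is (0)(1, 5, 2, 3)(4)(6, 7), which has 4 cycles (counting 1-cycles).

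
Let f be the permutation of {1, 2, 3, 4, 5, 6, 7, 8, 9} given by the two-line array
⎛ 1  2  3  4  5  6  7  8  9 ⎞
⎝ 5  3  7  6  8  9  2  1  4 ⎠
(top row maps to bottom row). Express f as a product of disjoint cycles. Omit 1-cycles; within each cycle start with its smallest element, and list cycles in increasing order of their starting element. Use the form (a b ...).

(1 5 8)(2 3 7)(4 6 9)

Start at 1 and follow images: 1 → 5 → 8 → 1, giving the cycle (1 5 8).
Continuing from each remaining unvisited element yields (1 5 8)(2 3 7)(4 6 9).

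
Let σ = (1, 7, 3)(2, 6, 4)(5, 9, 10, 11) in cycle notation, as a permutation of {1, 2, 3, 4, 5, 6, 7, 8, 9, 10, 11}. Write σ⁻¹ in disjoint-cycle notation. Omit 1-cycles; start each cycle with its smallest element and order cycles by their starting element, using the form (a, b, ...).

(1, 3, 7)(2, 4, 6)(5, 11, 10, 9)

The inverse reverses each cycle.
Reversing each cycle of σ and rotating so the smallest element leads gives (1, 3, 7)(2, 4, 6)(5, 11, 10, 9).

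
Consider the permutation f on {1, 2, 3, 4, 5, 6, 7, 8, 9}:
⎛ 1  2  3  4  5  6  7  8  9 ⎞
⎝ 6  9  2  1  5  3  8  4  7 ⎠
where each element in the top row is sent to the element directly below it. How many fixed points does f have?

The fixed points (elements with f(x) = x) are {5}, so there is 1.

1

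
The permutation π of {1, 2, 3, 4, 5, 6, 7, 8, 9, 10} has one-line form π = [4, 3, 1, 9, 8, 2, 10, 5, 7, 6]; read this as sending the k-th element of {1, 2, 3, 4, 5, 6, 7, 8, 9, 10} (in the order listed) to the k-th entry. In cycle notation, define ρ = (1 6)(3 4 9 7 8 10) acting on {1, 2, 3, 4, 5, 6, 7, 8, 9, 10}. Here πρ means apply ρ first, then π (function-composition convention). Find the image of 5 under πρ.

8

(πρ)(5) = π(ρ(5)). ρ(5) = 5, then π(5) = 8. So (πρ)(5) = 8.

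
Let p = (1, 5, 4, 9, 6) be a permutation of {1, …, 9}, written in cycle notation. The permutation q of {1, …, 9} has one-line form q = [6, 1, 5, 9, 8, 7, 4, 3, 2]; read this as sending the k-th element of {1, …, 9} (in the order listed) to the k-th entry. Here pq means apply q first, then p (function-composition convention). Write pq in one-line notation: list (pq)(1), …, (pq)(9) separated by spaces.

1 5 4 6 8 7 9 3 2

(pq)(x) = p(q(x)). Computing each image: p(q(1)) = p(6) = 1, p(q(2)) = p(1) = 5, p(q(3)) = p(5) = 4, p(q(4)) = p(9) = 6, p(q(5)) = p(8) = 8, p(q(6)) = p(7) = 7, p(q(7)) = p(4) = 9, p(q(8)) = p(3) = 3, p(q(9)) = p(2) = 2.
Hence pq = [1 5 4 6 8 7 9 3 2].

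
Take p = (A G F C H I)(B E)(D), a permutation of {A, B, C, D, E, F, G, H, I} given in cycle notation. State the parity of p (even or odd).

The cycle lengths are 6, 2, 1.
A cycle is odd iff its length is even; p has 2 even-length cycles, so sgn(p) = (−1)^2 and p is even.

even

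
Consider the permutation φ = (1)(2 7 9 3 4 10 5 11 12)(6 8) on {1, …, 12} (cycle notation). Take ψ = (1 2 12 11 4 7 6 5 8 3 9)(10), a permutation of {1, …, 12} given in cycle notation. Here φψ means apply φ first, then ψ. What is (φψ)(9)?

9

φ(9) = 3, then ψ(3) = 9; composing gives (φψ)(9) = 9.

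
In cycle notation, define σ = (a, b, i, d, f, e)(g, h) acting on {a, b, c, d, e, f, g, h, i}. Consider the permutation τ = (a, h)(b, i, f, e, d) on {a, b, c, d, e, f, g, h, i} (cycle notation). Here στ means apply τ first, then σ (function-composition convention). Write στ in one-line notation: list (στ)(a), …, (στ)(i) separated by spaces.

(στ)(x) = σ(τ(x)). Computing each image: σ(τ(a)) = σ(h) = g, σ(τ(b)) = σ(i) = d, σ(τ(c)) = σ(c) = c, σ(τ(d)) = σ(b) = i, σ(τ(e)) = σ(d) = f, σ(τ(f)) = σ(e) = a, σ(τ(g)) = σ(g) = h, σ(τ(h)) = σ(a) = b, σ(τ(i)) = σ(f) = e.
Hence στ = [g d c i f a h b e].

g d c i f a h b e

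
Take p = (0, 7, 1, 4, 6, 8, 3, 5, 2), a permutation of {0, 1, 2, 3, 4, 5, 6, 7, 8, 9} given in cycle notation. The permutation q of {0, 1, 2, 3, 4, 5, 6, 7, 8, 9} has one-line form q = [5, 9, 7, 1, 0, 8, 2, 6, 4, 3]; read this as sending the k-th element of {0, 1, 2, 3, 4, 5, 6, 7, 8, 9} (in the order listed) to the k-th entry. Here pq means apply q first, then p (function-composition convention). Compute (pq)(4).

7

(pq)(4) = p(q(4)). q(4) = 0, then p(0) = 7. So (pq)(4) = 7.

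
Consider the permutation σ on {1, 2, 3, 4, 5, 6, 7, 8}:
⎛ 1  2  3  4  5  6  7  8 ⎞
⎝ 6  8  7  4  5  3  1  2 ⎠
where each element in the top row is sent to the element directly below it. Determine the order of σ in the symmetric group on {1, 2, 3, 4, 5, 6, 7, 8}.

4

The disjoint-cycle form of σ has cycle lengths 4, 2, 1, 1.
The order of σ is the least common multiple of its cycle lengths: lcm(4, 2) = 4.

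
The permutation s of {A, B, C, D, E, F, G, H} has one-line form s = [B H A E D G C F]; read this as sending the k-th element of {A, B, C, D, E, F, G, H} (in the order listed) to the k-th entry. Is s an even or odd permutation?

even

In disjoint-cycle form the cycle lengths are 6, 2.
A cycle is odd iff its length is even; s has 2 even-length cycles, so sgn(s) = (−1)^2 and s is even.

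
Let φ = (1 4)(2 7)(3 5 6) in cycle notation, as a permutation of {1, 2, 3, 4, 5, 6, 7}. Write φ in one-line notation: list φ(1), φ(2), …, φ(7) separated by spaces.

4 7 5 1 6 3 2

Each element maps to the next entry in its cycle (wrapping to the front): 1→4, 2→7, 3→5, 4→1, 5→6, 6→3, 7→2.
So the one-line form is 4 7 5 1 6 3 2.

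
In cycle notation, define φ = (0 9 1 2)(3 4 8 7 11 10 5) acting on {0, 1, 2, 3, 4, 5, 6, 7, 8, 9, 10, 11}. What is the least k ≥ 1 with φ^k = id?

The disjoint cycles have lengths 7, 4, 1.
Since disjoint cycles commute, ord(φ) = lcm(7, 4) = 28.

28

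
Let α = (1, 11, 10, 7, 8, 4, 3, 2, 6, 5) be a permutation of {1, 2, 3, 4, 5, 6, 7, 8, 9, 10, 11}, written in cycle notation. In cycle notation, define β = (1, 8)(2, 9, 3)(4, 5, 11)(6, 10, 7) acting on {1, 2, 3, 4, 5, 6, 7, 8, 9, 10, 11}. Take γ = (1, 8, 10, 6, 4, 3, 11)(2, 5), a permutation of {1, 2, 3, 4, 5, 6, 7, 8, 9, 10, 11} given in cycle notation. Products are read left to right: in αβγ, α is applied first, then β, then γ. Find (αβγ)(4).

5

(αβγ)(4) = γ(β(α(4))). α(4) = 3, then β(3) = 2, then γ(2) = 5, so the result is 5.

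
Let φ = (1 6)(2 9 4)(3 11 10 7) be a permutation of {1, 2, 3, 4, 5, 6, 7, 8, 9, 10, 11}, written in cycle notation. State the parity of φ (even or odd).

even

The cycle lengths are 4, 3, 2, 1, 1.
A cycle of length ℓ contributes ℓ−1 transpositions, so φ is a product of 3 + 2 + 1 = 6 transpositions — even.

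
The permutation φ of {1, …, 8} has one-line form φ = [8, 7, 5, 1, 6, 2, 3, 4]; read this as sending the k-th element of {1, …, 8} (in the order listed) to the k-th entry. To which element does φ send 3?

3 is element number 3 of the domain, and entry number 3 of the one-line form is 5, so φ(3) = 5.

5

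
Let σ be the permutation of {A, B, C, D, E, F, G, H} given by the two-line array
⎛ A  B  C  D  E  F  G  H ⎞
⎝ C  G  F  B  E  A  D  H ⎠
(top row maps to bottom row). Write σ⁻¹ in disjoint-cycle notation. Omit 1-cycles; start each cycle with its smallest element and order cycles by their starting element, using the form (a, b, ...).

The cycle decomposition of σ is (A, C, F)(B, G, D).
The inverse reverses every cycle; in canonical form, σ⁻¹ = (A, F, C)(B, D, G).

(A, F, C)(B, D, G)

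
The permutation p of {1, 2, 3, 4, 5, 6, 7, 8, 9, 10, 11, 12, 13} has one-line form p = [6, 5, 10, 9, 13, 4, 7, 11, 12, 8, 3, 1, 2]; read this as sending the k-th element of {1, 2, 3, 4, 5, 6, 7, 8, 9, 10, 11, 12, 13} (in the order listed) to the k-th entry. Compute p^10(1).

Tracing 1 → 6 → … returns to 1 after 5 steps, so 1 lies in a 5-cycle (1 6 4 9 12).
Powers repeat with period 5 on this cycle, and 10 mod 5 = 0, so p^10(1) = p^0(1).
So p^10(1) = 1.

1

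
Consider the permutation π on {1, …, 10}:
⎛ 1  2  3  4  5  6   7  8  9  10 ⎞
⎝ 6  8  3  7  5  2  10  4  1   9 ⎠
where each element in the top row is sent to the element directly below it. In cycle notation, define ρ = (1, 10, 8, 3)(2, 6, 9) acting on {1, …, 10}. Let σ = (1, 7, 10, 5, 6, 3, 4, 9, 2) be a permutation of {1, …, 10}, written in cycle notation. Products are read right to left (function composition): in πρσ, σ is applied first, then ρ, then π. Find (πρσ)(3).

(πρσ)(3) = π(ρ(σ(3))). σ(3) = 4, then ρ(4) = 4, then π(4) = 7, so the result is 7.

7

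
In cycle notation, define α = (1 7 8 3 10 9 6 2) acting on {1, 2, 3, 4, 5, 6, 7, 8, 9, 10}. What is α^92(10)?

10 lies in the 8-cycle (1 7 8 3 10 9 6 2).
On an 8-cycle, α^8 is the identity, so α^92 = α^4 there (92 ≡ 4 mod 8).
Advancing 4 steps from 10: 10 → 9 → 6 → 2 → 1.

1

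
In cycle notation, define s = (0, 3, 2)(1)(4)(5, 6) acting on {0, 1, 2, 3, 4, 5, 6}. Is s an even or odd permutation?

The cycle lengths are 3, 2, 1, 1.
A cycle is odd iff its length is even; s has 1 even-length cycle, so sgn(s) = (−1)^1 and s is odd.

odd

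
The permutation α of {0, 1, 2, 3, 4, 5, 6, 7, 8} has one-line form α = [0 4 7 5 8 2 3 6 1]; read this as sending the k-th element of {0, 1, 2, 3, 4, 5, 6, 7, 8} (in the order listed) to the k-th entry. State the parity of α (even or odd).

In disjoint-cycle form the cycle lengths are 5, 3, 1.
A cycle is odd iff its length is even; α has 0 even-length cycles, so sgn(α) = (−1)^0 and α is even.

even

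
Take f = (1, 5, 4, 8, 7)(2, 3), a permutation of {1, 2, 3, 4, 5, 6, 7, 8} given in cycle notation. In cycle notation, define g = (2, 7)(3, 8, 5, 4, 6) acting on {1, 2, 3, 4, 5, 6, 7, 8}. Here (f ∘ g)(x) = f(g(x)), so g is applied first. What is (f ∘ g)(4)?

(f ∘ g)(4) = f(g(4)). g(4) = 6, then f(6) = 6. So (f ∘ g)(4) = 6.

6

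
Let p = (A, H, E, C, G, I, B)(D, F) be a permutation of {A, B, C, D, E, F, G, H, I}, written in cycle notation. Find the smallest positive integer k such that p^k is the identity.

The disjoint cycles have lengths 7, 2.
Since disjoint cycles commute, ord(p) = lcm(7, 2) = 14.

14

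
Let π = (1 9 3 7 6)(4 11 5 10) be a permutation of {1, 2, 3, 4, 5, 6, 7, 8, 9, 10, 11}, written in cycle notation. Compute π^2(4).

4 lies in the 4-cycle (4 11 5 10).
Stepping 2 places around the cycle: 4 → 11 → 5.

5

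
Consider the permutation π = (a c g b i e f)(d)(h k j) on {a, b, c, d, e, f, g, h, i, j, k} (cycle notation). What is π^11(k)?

h

k lies in the 3-cycle (h k j).
Powers repeat with period 3 on this cycle, and 11 mod 3 = 2, so π^11(k) = π^2(k).
Advancing 2 steps from k: k → j → h.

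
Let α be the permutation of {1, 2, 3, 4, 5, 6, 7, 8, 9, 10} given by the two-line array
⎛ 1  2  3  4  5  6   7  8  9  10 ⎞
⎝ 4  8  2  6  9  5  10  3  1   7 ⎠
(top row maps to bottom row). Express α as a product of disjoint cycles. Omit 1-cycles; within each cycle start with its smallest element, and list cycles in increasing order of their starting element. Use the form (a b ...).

From 1: 1 → 4 → 6 → 5 → 9 → 1, closing the cycle (1 4 6 5 9).
Repeating from the next unused element and collecting all non-trivial cycles gives (1 4 6 5 9)(2 8 3)(7 10).

(1 4 6 5 9)(2 8 3)(7 10)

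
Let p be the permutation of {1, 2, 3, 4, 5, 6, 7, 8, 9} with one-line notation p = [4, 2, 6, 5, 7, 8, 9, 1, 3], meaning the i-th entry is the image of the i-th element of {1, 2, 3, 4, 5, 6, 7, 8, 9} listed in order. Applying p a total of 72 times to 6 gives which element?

Tracing 6 → 8 → … returns to 6 after 8 steps, so 6 lies in an 8-cycle (1, 4, 5, 7, 9, 3, 6, 8).
On an 8-cycle, p^8 is the identity, so p^72 = p^0 there (72 ≡ 0 mod 8).
So p^72(6) = 6.

6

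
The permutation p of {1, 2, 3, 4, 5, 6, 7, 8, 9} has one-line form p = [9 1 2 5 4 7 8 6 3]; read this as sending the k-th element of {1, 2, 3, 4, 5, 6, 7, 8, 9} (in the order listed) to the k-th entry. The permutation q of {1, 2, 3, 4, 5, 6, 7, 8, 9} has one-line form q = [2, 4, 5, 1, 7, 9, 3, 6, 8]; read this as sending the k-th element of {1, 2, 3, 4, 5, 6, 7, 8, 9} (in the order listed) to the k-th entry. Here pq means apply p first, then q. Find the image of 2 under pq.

2

(pq)(2) = q(p(2)). p(2) = 1, then q(1) = 2. So (pq)(2) = 2.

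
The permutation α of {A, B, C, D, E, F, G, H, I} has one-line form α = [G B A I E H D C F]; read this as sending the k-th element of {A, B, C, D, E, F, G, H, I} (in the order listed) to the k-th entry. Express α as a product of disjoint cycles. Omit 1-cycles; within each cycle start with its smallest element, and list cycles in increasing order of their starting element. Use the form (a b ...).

(A G D I F H C)

Iterating α from A gives A → G → D → I → F → H → C → A; that is the 7-cycle (A G D I F H C).
Repeating from the next unused element and collecting all non-trivial cycles gives (A G D I F H C).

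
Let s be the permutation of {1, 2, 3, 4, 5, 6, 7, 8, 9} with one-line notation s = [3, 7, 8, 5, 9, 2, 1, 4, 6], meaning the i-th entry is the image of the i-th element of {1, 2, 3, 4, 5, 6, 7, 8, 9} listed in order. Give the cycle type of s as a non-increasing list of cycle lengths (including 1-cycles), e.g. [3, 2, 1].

[9]

The disjoint cycles are (1 3 8 4 5 9 6 2 7), with lengths 9 in non-increasing order.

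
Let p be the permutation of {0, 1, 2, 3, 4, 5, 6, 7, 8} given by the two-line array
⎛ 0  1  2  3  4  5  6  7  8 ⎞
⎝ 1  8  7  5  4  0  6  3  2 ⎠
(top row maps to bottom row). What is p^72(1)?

2

Tracing 1 → 8 → … returns to 1 after 7 steps, so 1 lies in a 7-cycle (0 1 8 2 7 3 5).
Since the cycle has length 7, p^72 acts on it the same as p^2 (72 mod 7 = 2).
Advancing 2 steps from 1: 1 → 8 → 2.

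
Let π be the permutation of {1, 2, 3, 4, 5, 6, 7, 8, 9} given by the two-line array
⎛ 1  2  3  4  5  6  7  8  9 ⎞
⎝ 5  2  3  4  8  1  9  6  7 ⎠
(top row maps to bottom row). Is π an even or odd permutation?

In disjoint-cycle form the cycle lengths are 4, 2, 1, 1, 1.
A cycle is odd iff its length is even; π has 2 even-length cycles, so sgn(π) = (−1)^2 and π is even.

even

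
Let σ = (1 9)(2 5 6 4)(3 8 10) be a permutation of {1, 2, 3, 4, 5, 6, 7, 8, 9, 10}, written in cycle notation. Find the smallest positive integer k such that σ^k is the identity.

The disjoint cycles have lengths 4, 3, 2, 1.
The order is lcm(4, 3, 2) = 12.

12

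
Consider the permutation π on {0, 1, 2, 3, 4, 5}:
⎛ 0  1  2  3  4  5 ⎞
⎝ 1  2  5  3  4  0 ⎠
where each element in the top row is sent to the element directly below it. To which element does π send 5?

0

The entry below 5 in the array is 0, so π(5) = 0.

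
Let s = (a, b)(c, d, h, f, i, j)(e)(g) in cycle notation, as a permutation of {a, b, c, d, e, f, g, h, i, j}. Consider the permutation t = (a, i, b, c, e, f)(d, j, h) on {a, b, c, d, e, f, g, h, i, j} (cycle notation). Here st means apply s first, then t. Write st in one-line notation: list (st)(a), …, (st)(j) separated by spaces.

Chase each element through s then t: a → b → c; b → a → i; c → d → j; d → h → d; e → e → f; f → i → b; g → g → g; h → f → a; i → j → h; j → c → e.
So st in one-line form is c i j d f b g a h e.

c i j d f b g a h e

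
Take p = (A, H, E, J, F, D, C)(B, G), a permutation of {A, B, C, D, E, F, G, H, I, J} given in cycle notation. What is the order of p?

14

The cycle type of p is (7, 2, 1).
Since disjoint cycles commute, ord(p) = lcm(7, 2) = 14.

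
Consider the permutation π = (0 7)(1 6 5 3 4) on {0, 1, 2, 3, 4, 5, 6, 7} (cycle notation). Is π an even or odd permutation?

odd

The cycle lengths are 5, 2, 1.
A cycle of length ℓ contributes ℓ−1 transpositions, so π is a product of 4 + 1 = 5 transpositions — odd.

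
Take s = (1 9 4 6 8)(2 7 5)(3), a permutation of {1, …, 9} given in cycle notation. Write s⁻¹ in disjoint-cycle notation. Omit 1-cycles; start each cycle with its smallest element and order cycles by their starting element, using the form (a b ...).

If s sends a → b within a cycle, s⁻¹ sends b → a; equivalently, reverse each cycle.
After reversing and putting each cycle's least element first, s⁻¹ = (1 8 6 4 9)(2 5 7).

(1 8 6 4 9)(2 5 7)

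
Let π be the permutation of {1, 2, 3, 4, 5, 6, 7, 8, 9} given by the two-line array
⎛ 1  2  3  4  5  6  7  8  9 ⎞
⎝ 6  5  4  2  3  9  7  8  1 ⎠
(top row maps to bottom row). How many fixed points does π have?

2

The fixed points (elements with π(x) = x) are {7, 8}, so there are 2.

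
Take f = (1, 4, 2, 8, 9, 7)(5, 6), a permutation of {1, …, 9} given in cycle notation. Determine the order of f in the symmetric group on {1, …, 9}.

6

The cycle type of f is (6, 2, 1).
The order is lcm(6, 2) = 6.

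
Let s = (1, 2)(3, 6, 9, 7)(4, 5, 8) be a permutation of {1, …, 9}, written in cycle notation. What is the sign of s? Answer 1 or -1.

The cycle lengths are 4, 3, 2.
A cycle is odd iff its length is even; s has 2 even-length cycles, so sgn(s) = (−1)^2 and s is even.

1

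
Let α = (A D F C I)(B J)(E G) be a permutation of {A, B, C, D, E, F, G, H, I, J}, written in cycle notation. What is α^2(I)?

D

I lies in the 5-cycle (A D F C I).
Stepping 2 places around the cycle: I → A → D.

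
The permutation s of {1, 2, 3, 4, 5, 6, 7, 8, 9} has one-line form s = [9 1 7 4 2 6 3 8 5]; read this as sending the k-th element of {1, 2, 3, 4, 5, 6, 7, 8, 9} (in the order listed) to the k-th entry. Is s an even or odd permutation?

In disjoint-cycle form the cycle lengths are 4, 2, 1, 1, 1.
A cycle is odd iff its length is even; s has 2 even-length cycles, so sgn(s) = (−1)^2 and s is even.

even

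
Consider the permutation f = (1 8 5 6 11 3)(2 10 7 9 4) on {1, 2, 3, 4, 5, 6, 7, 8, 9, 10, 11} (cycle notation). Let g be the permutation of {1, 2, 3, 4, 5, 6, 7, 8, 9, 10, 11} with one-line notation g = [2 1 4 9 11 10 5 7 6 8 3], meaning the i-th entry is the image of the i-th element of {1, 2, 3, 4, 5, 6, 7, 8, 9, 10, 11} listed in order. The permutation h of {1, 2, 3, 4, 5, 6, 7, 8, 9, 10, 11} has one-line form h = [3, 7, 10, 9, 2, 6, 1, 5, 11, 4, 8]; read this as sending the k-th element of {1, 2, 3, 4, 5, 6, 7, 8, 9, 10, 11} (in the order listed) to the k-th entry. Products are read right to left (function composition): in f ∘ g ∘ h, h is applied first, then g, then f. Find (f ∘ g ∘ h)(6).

Chase 6: h(6) = 6; g(6) = 10; f(10) = 7. Hence (f ∘ g ∘ h)(6) = 7.

7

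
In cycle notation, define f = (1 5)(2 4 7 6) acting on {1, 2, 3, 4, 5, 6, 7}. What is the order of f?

4

The disjoint cycles have lengths 4, 2, 1.
Since disjoint cycles commute, ord(f) = lcm(4, 2) = 4.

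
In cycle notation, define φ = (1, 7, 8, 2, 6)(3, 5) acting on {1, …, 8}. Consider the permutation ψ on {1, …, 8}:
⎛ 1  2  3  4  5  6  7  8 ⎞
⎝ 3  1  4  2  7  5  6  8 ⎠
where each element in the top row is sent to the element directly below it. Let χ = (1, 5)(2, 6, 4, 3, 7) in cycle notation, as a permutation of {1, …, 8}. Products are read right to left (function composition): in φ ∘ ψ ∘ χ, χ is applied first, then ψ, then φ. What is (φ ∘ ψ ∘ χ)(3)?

Chase 3: χ(3) = 7; ψ(7) = 6; φ(6) = 1. Hence (φ ∘ ψ ∘ χ)(3) = 1.

1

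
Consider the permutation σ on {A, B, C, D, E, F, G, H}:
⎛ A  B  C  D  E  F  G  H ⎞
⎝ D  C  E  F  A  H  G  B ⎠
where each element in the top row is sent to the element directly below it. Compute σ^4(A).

Tracing A → D → … returns to A after 7 steps, so A lies in a 7-cycle (A, D, F, H, B, C, E).
Advancing 4 steps from A: A → D → F → H → B.

B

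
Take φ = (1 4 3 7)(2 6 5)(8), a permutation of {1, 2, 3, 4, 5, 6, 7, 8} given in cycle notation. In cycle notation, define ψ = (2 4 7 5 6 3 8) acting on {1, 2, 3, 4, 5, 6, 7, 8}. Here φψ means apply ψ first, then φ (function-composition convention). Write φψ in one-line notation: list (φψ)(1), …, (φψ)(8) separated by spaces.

(φψ)(x) = φ(ψ(x)). Computing each image: φ(ψ(1)) = φ(1) = 4, φ(ψ(2)) = φ(4) = 3, φ(ψ(3)) = φ(8) = 8, φ(ψ(4)) = φ(7) = 1, φ(ψ(5)) = φ(6) = 5, φ(ψ(6)) = φ(3) = 7, φ(ψ(7)) = φ(5) = 2, φ(ψ(8)) = φ(2) = 6.
Hence φψ = [4 3 8 1 5 7 2 6].

4 3 8 1 5 7 2 6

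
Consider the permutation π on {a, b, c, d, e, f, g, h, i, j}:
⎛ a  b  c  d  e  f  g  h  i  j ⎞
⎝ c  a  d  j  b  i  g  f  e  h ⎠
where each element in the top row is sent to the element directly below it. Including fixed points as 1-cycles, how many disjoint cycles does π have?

The cycle decomposition is (a, c, d, j, h, f, i, e, b)(g), which has 2 cycles (counting 1-cycles).

2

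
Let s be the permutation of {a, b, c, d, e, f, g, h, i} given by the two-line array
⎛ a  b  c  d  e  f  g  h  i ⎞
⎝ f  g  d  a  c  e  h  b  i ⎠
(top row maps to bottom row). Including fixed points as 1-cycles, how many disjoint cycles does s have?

The cycle decomposition is (a, f, e, c, d)(b, g, h)(i), which has 3 cycles (counting 1-cycles).

3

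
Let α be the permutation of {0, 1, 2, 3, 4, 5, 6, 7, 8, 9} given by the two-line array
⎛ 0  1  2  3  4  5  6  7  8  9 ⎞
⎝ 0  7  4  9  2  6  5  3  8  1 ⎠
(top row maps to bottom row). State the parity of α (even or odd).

In disjoint-cycle form the cycle lengths are 4, 2, 2, 1, 1.
A cycle is odd iff its length is even; α has 3 even-length cycles, so sgn(α) = (−1)^3 and α is odd.

odd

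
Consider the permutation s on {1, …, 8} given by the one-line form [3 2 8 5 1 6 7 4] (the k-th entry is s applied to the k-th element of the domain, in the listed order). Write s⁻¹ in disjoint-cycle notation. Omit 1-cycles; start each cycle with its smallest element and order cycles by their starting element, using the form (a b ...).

The cycle decomposition of s is (1 3 8 4 5).
Reversing each cycle (and rotating so the smallest element leads) gives s⁻¹ = (1 5 4 8 3).

(1 5 4 8 3)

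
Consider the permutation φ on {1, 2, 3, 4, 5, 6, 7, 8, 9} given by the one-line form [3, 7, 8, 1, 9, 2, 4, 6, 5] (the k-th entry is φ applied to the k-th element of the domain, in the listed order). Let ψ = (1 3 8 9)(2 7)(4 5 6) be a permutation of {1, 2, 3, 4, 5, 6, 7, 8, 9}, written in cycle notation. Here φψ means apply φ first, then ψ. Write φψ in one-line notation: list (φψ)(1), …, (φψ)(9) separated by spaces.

(φψ)(x) = ψ(φ(x)). Computing each image: ψ(φ(1)) = ψ(3) = 8, ψ(φ(2)) = ψ(7) = 2, ψ(φ(3)) = ψ(8) = 9, ψ(φ(4)) = ψ(1) = 3, ψ(φ(5)) = ψ(9) = 1, ψ(φ(6)) = ψ(2) = 7, ψ(φ(7)) = ψ(4) = 5, ψ(φ(8)) = ψ(6) = 4, ψ(φ(9)) = ψ(5) = 6.
Hence φψ = [8 2 9 3 1 7 5 4 6].

8 2 9 3 1 7 5 4 6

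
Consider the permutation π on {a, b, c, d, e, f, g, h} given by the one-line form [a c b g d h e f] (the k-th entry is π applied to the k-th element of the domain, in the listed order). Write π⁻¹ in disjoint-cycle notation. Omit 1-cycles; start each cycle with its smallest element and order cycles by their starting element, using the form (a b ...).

First write π in disjoint cycles: (b c)(d g e)(f h).
The inverse reverses every cycle; in canonical form, π⁻¹ = (b c)(d e g)(f h).

(b c)(d e g)(f h)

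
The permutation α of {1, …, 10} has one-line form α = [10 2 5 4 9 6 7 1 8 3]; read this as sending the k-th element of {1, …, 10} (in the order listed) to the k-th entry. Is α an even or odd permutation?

In disjoint-cycle form the cycle lengths are 6, 1, 1, 1, 1.
A cycle of length ℓ contributes ℓ−1 transpositions, so α is a product of 5 transpositions — odd.

odd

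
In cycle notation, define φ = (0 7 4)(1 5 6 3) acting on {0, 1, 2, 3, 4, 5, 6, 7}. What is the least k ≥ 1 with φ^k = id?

12

The cycle type of φ is (4, 3, 1).
The order is lcm(4, 3) = 12.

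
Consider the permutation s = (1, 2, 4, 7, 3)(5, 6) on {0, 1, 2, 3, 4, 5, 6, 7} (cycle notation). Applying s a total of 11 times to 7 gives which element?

3

7 lies in the 5-cycle (1, 2, 4, 7, 3).
Powers repeat with period 5 on this cycle, and 11 mod 5 = 1, so s^11(7) = s^1(7).
Advancing 1 step from 7: 7 → 3.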